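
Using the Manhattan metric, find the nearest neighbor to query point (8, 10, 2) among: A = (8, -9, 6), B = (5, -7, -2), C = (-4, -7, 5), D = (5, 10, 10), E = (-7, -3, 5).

Distances: d(A) = 23, d(B) = 24, d(C) = 32, d(D) = 11, d(E) = 31. Nearest: D = (5, 10, 10) with distance 11.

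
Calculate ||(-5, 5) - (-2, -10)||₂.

√(Σ(x_i - y_i)²) = √((-5 - (-2))² + (5 - (-10))²)
= √((-3)² + 15²) = √(9 + 225) = √234 ≈ 15.2971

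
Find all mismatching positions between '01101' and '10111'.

Differing positions: 1, 2, 4. Hamming distance = 3.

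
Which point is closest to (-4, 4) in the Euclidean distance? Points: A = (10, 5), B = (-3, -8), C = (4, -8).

Distances: d(A) ≈ 14.0357, d(B) ≈ 12.0416, d(C) ≈ 14.4222. Nearest: B = (-3, -8) with distance 12.0416.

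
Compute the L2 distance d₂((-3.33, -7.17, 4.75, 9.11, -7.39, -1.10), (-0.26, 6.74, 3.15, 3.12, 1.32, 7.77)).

√(Σ(x_i - y_i)²) = √((-3.33 - (-0.26))² + (-7.17 - 6.74)² + (4.75 - 3.15)² + (9.11 - 3.12)² + (-7.39 - 1.32)² + (-1.1 - 7.77)²)
= √((-3.07)² + (-13.91)² + 1.6² + 5.99² + (-8.71)² + (-8.87)²) = √(9.4249 + 193.4881 + 2.56 + 35.8801 + 75.8641 + 78.6769) = √395.8941 ≈ 19.8971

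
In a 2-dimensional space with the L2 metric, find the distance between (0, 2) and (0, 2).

(Σ|x_i - y_i|^2)^(1/2) = (|0 - 0|^2 + |2 - 2|^2)^(1/2)
= (0^2 + 0^2)^(1/2) = (0 + 0)^(1/2) = (0)^(1/2) = 0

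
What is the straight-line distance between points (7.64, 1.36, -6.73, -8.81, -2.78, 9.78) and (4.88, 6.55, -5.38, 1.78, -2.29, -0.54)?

√(Σ(x_i - y_i)²) = √((7.64 - 4.88)² + (1.36 - 6.55)² + (-6.73 - (-5.38))² + (-8.81 - 1.78)² + (-2.78 - (-2.29))² + (9.78 - (-0.54))²)
= √(2.76² + (-5.19)² + (-1.35)² + (-10.59)² + (-0.49)² + 10.32²) = √(7.6176 + 26.9361 + 1.8225 + 112.1481 + 0.2401 + 106.5024) = √255.2668 ≈ 15.9771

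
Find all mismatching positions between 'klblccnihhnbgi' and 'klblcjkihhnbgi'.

Differing positions: 6, 7. Hamming distance = 2.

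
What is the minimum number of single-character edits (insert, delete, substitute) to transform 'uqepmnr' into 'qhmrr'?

Let D[i][j] be the edit distance between the first i characters of 'uqepmnr' and the first j characters of 'qhmrr', with D[i][0] = i, D[0][j] = j, and D[i][j] = D[i-1][j-1] if the characters match, else 1 + min(D[i-1][j], D[i][j-1], D[i-1][j-1]). Filling the table (rows: prefixes of 'uqepmnr', columns: prefixes of 'qhmrr'):
     ε  q  h  m  r  r
  ε  0  1  2  3  4  5
  u  1  1  2  3  4  5
  q  2  1  2  3  4  5
  e  3  2  2  3  4  5
  p  4  3  3  3  4  5
  m  5  4  4  3  4  5
  n  6  5  5  4  4  5
  r  7  6  6  5  4  4
The bottom-right entry gives D[7][5] = 4, so no sequence of fewer than 4 edits works. Backtracking through the table gives one optimal edit sequence (4 edits):
  uqepmnr → qepmnr (del u @1)
  qepmnr → qpmnr (del e @2)
  qpmnr → qhmnr (sub p→h @2)
  qhmnr → qhmrr (sub n→r @4)
Edit distance = 4.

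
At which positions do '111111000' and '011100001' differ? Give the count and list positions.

Differing positions: 1, 5, 6, 9. Hamming distance = 4.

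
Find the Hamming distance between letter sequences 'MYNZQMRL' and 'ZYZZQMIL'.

Differing positions: 1, 3, 7. Hamming distance = 3.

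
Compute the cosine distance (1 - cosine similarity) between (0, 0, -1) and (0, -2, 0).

With u = (0, 0, -1), v = (0, -2, 0):
u·v = 0·0 + 0·(-2) + (-1)·0 = 0 + 0 + 0 = 0.
|u| = √(0² + 0² + (-1)²) = √1, |v| = √(0² + (-2)² + 0²) = √4, so |u||v| = √(1·4) = √4 = 2.
cos θ = (u·v)/(|u||v|) = 0/2 = 0
Cosine distance = 1 - cos θ = 1 - 0 = 1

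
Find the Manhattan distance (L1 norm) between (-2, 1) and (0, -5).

Σ|x_i - y_i| = |-2 - 0| + |1 - (-5)| = 2 + 6 = 8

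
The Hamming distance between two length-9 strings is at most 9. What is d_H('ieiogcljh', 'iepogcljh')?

Differing positions: 3. Hamming distance = 1. The maximum possible Hamming distance for length-9 strings is 9, so d_H/9 = 1/9 ≈ 0.1111.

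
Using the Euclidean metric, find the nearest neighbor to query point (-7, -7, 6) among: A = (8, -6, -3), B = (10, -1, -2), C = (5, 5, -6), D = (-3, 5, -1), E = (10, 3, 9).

Distances: d(A) ≈ 17.5214, d(B) ≈ 19.7231, d(C) ≈ 20.7846, d(D) ≈ 14.4568, d(E) ≈ 19.9499. Nearest: D = (-3, 5, -1) with distance 14.4568.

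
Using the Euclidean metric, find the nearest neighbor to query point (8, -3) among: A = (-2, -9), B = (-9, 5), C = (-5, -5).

Distances: d(A) ≈ 11.6619, d(B) ≈ 18.7883, d(C) ≈ 13.1529. Nearest: A = (-2, -9) with distance 11.6619.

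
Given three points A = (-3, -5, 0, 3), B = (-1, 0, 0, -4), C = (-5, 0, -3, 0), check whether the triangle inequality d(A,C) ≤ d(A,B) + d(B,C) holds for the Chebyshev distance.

d(A,B) = max(2, 5, 0, 7) = 7, d(B,C) = max(4, 0, 3, 4) = 4, d(A,C) = max(2, 5, 3, 3) = 5.
d(A,C) = 5 ≤ 7 + 4 = 11. Triangle inequality is satisfied.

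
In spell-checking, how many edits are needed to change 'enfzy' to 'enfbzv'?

Let D[i][j] be the edit distance between the first i characters of 'enfzy' and the first j characters of 'enfbzv', with D[i][0] = i, D[0][j] = j, and D[i][j] = D[i-1][j-1] if the characters match, else 1 + min(D[i-1][j], D[i][j-1], D[i-1][j-1]). Filling the table (rows: prefixes of 'enfzy', columns: prefixes of 'enfbzv'):
     ε  e  n  f  b  z  v
  ε  0  1  2  3  4  5  6
  e  1  0  1  2  3  4  5
  n  2  1  0  1  2  3  4
  f  3  2  1  0  1  2  3
  z  4  3  2  1  1  1  2
  y  5  4  3  2  2  2  2
The bottom-right entry gives D[5][6] = 2, so no sequence of fewer than 2 edits works. Backtracking through the table gives one optimal edit sequence (2 edits):
  enfzy → enfbzy (ins b @4)
  enfbzy → enfbzv (sub y→v @6)
Edit distance = 2.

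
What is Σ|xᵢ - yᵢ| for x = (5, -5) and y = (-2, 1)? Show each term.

Σ|x_i - y_i| = |5 - (-2)| + |-5 - 1| = 7 + 6 = 13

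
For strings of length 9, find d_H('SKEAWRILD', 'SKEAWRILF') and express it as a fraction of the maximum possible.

Differing positions: 9. Hamming distance = 1. The maximum possible Hamming distance for length-9 strings is 9, so d_H/9 = 1/9 ≈ 0.1111.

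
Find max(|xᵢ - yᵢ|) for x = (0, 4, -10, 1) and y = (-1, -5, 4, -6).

max(|x_i - y_i|) = max(|0 - (-1)|, |4 - (-5)|, |-10 - 4|, |1 - (-6)|) = max(1, 9, 14, 7) = 14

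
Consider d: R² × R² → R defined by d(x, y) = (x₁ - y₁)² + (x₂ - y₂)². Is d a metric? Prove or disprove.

No. The squared Euclidean distance fails the triangle inequality. Counterexample: x = (0, 0), y = (2, 1), z = (4, 2). d(x,z) = 4² + 2² = 20, but d(x,y) + d(y,z) = (2² + 1²) + (2² + 1²) = 5 + 5 = 10. Since 20 > 10, the triangle inequality is violated. (Note: √d, the ordinary Euclidean distance, IS a metric.)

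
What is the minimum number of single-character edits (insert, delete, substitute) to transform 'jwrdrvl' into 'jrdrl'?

Let D[i][j] be the edit distance between the first i characters of 'jwrdrvl' and the first j characters of 'jrdrl', with D[i][0] = i, D[0][j] = j, and D[i][j] = D[i-1][j-1] if the characters match, else 1 + min(D[i-1][j], D[i][j-1], D[i-1][j-1]). Filling the table (rows: prefixes of 'jwrdrvl', columns: prefixes of 'jrdrl'):
     ε  j  r  d  r  l
  ε  0  1  2  3  4  5
  j  1  0  1  2  3  4
  w  2  1  1  2  3  4
  r  3  2  1  2  2  3
  d  4  3  2  1  2  3
  r  5  4  3  2  1  2
  v  6  5  4  3  2  2
  l  7  6  5  4  3  2
The bottom-right entry gives D[7][5] = 2, so no sequence of fewer than 2 edits works. Backtracking through the table gives one optimal edit sequence (2 edits):
  jwrdrvl → jrdrvl (del w @2)
  jrdrvl → jrdrl (del v @5)
Edit distance = 2.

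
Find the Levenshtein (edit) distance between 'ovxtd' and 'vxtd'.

Let D[i][j] be the edit distance between the first i characters of 'ovxtd' and the first j characters of 'vxtd', with D[i][0] = i, D[0][j] = j, and D[i][j] = D[i-1][j-1] if the characters match, else 1 + min(D[i-1][j], D[i][j-1], D[i-1][j-1]). Filling the table (rows: prefixes of 'ovxtd', columns: prefixes of 'vxtd'):
     ε  v  x  t  d
  ε  0  1  2  3  4
  o  1  1  2  3  4
  v  2  1  2  3  4
  x  3  2  1  2  3
  t  4  3  2  1  2
  d  5  4  3  2  1
The bottom-right entry gives D[5][4] = 1, so no sequence of fewer than 1 edit works. Backtracking through the table gives one optimal edit sequence (1 edit):
  ovxtd → vxtd (del o @1)
Edit distance = 1.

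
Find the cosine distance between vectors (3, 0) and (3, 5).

With u = (3, 0), v = (3, 5):
u·v = 3·3 + 0·5 = 9 + 0 = 9.
|u| = √(3² + 0²) = √9, |v| = √(3² + 5²) = √34, so |u||v| = √(9·34) = √306.
cos θ = (u·v)/(|u||v|) = 9/√306 ≈ 0.5145
Cosine distance = 1 - cos θ ≈ 1 - 0.5145 = 0.4855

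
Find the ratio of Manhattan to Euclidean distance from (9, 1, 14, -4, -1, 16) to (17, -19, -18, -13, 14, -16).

L1 = |9 - 17| + |1 - (-19)| + |14 - (-18)| + |-4 - (-13)| + |-1 - 14| + |16 - (-16)| = 8 + 20 + 32 + 9 + 15 + 32 = 116
L2 = √(8² + 20² + 32² + 9² + 15² + 32²) = √2818 ≈ 53.0848
L1 ≥ L2 always (equality iff movement is along one axis); L1 > L2 here.
Ratio L1/L2 = 116/√2818 ≈ 2.1852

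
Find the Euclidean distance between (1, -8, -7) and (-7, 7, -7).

√(Σ(x_i - y_i)²) = √((1 - (-7))² + (-8 - 7)² + (-7 - (-7))²)
= √(8² + (-15)² + 0²) = √(64 + 225 + 0) = √289 = 17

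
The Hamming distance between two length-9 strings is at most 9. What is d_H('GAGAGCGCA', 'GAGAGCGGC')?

Differing positions: 8, 9. Hamming distance = 2. The maximum possible Hamming distance for length-9 strings is 9, so d_H/9 = 2/9 ≈ 0.2222.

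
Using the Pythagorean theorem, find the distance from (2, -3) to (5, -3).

√(Σ(x_i - y_i)²) = √((2 - 5)² + (-3 - (-3))²)
= √((-3)² + 0²) = √(9 + 0) = √9 = 3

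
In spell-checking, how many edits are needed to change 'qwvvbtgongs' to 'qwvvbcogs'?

Let D[i][j] be the edit distance between the first i characters of 'qwvvbtgongs' and the first j characters of 'qwvvbcogs', with D[i][0] = i, D[0][j] = j, and D[i][j] = D[i-1][j-1] if the characters match, else 1 + min(D[i-1][j], D[i][j-1], D[i-1][j-1]). Filling the table (rows: prefixes of 'qwvvbtgongs', columns: prefixes of 'qwvvbcogs'):
     ε  q  w  v  v  b  c  o  g  s
  ε  0  1  2  3  4  5  6  7  8  9
  q  1  0  1  2  3  4  5  6  7  8
  w  2  1  0  1  2  3  4  5  6  7
  v  3  2  1  0  1  2  3  4  5  6
  v  4  3  2  1  0  1  2  3  4  5
  b  5  4  3  2  1  0  1  2  3  4
  t  6  5  4  3  2  1  1  2  3  4
  g  7  6  5  4  3  2  2  2  2  3
  o  8  7  6  5  4  3  3  2  3  3
  n  9  8  7  6  5  4  4  3  3  4
  g 10  9  8  7  6  5  5  4  3  4
  s 11 10  9  8  7  6  6  5  4  3
The bottom-right entry gives D[11][9] = 3, so no sequence of fewer than 3 edits works. Backtracking through the table gives one optimal edit sequence (3 edits):
  qwvvbtgongs → qwvvbgongs (del t @6)
  qwvvbgongs → qwvvbcongs (sub g→c @6)
  qwvvbcongs → qwvvbcogs (del n @8)
Edit distance = 3.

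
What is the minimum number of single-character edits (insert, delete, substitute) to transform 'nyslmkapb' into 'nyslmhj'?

Let D[i][j] be the edit distance between the first i characters of 'nyslmkapb' and the first j characters of 'nyslmhj', with D[i][0] = i, D[0][j] = j, and D[i][j] = D[i-1][j-1] if the characters match, else 1 + min(D[i-1][j], D[i][j-1], D[i-1][j-1]). Filling the table (rows: prefixes of 'nyslmkapb', columns: prefixes of 'nyslmhj'):
     ε  n  y  s  l  m  h  j
  ε  0  1  2  3  4  5  6  7
  n  1  0  1  2  3  4  5  6
  y  2  1  0  1  2  3  4  5
  s  3  2  1  0  1  2  3  4
  l  4  3  2  1  0  1  2  3
  m  5  4  3  2  1  0  1  2
  k  6  5  4  3  2  1  1  2
  a  7  6  5  4  3  2  2  2
  p  8  7  6  5  4  3  3  3
  b  9  8  7  6  5  4  4  4
The bottom-right entry gives D[9][7] = 4, so no sequence of fewer than 4 edits works. Backtracking through the table gives one optimal edit sequence (4 edits):
  nyslmkapb → nyslmapb (del k @6)
  nyslmapb → nyslmpb (del a @6)
  nyslmpb → nyslmhb (sub p→h @6)
  nyslmhb → nyslmhj (sub b→j @7)
Edit distance = 4.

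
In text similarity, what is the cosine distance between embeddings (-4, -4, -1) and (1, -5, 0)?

With u = (-4, -4, -1), v = (1, -5, 0):
u·v = (-4)·1 + (-4)·(-5) + (-1)·0 = (-4) + 20 + 0 = 16.
|u| = √((-4)² + (-4)² + (-1)²) = √33, |v| = √(1² + (-5)² + 0²) = √26, so |u||v| = √(33·26) = √858.
cos θ = (u·v)/(|u||v|) = 16/√858 ≈ 0.5462
Cosine distance = 1 - cos θ ≈ 1 - 0.5462 = 0.4538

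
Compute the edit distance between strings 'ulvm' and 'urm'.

Let D[i][j] be the edit distance between the first i characters of 'ulvm' and the first j characters of 'urm', with D[i][0] = i, D[0][j] = j, and D[i][j] = D[i-1][j-1] if the characters match, else 1 + min(D[i-1][j], D[i][j-1], D[i-1][j-1]). Filling the table (rows: prefixes of 'ulvm', columns: prefixes of 'urm'):
     ε  u  r  m
  ε  0  1  2  3
  u  1  0  1  2
  l  2  1  1  2
  v  3  2  2  2
  m  4  3  3  2
The bottom-right entry gives D[4][3] = 2, so no sequence of fewer than 2 edits works. Backtracking through the table gives one optimal edit sequence (2 edits):
  ulvm → uvm (del l @2)
  uvm → urm (sub v→r @2)
Edit distance = 2.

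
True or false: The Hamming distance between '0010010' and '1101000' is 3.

Differing positions: 1, 2, 3, 4, 6. Hamming distance = 5, so the claim that d_H = 3 is false.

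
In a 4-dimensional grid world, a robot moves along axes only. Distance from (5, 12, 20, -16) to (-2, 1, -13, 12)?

Σ|x_i - y_i| = |5 - (-2)| + |12 - 1| + |20 - (-13)| + |-16 - 12| = 7 + 11 + 33 + 28 = 79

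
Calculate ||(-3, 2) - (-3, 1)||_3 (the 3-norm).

(Σ|x_i - y_i|^3)^(1/3) = (|-3 - (-3)|^3 + |2 - 1|^3)^(1/3)
= (0^3 + 1^3)^(1/3) = (0 + 1)^(1/3) = (1)^(1/3) = 1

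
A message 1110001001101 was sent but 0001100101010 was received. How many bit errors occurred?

Differing positions: 1, 2, 3, 4, 5, 7, 8, 11, 12, 13. Hamming distance = 10.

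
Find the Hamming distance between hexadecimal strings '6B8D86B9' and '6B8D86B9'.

Differing positions: none. Hamming distance = 0.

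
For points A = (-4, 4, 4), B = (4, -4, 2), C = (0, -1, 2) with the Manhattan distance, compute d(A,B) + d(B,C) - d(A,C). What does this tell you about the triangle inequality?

d(A,B) = 8 + 8 + 2 = 18, d(B,C) = 4 + 3 + 0 = 7, d(A,C) = 4 + 5 + 2 = 11.
d(A,B) + d(B,C) - d(A,C) = 18 + 7 - 11 = 25 - 11 = 14. This is ≥ 0, so the triangle inequality holds for these points.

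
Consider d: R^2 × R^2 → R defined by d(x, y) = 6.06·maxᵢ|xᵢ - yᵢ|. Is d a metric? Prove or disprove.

Yes. The L∞ (Chebyshev) norm induces a metric on R^2, and multiplying a metric by a positive constant 6.06 > 0 preserves all four axioms: non-negativity (6.06·||x-y|| ≥ 0), identity (6.06·||x-y|| = 0 ⟺ ||x-y|| = 0 ⟺ x = y), symmetry (||x-y|| = ||y-x||), and the triangle inequality (6.06·||x-z|| ≤ 6.06·||x-y|| + 6.06·||y-z||). So d is a metric.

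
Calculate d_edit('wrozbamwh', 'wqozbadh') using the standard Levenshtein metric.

Let D[i][j] be the edit distance between the first i characters of 'wrozbamwh' and the first j characters of 'wqozbadh', with D[i][0] = i, D[0][j] = j, and D[i][j] = D[i-1][j-1] if the characters match, else 1 + min(D[i-1][j], D[i][j-1], D[i-1][j-1]). Filling the table (rows: prefixes of 'wrozbamwh', columns: prefixes of 'wqozbadh'):
     ε  w  q  o  z  b  a  d  h
  ε  0  1  2  3  4  5  6  7  8
  w  1  0  1  2  3  4  5  6  7
  r  2  1  1  2  3  4  5  6  7
  o  3  2  2  1  2  3  4  5  6
  z  4  3  3  2  1  2  3  4  5
  b  5  4  4  3  2  1  2  3  4
  a  6  5  5  4  3  2  1  2  3
  m  7  6  6  5  4  3  2  2  3
  w  8  7  7  6  5  4  3  3  3
  h  9  8  8  7  6  5  4  4  3
The bottom-right entry gives D[9][8] = 3, so no sequence of fewer than 3 edits works. Backtracking through the table gives one optimal edit sequence (3 edits):
  wrozbamwh → wqozbamwh (sub r→q @2)
  wqozbamwh → wqozbawh (del m @7)
  wqozbawh → wqozbadh (sub w→d @7)
Edit distance = 3.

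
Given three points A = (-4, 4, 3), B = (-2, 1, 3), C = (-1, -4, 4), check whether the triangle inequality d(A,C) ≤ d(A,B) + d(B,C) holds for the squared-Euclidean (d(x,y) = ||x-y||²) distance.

d(A,B) = 2² + 3² + 0² = 13, d(B,C) = 1² + 5² + 1² = 27, d(A,C) = 3² + 8² + 1² = 74.
d(A,C) = 74 > 13 + 27 = 40. Triangle inequality is VIOLATED. (Squared-Euclidean is not a metric — this is a counterexample.)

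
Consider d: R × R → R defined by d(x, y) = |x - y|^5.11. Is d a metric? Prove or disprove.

No. d(x,y) = |x-y|^5.11 fails the triangle inequality since p = 5.11 > 1. Counterexample: x = -2, y = 3, z = 4. d(x,z) = |-2 - 4|^5.11 = 6^5.11 ≈ 9470.0635, but d(x,y) + d(y,z) = 5^5.11 + 1^5.11 ≈ 3730.2395 + 1 = 3731.2395. Since 9470.0635 > 3731.2395, the triangle inequality is violated.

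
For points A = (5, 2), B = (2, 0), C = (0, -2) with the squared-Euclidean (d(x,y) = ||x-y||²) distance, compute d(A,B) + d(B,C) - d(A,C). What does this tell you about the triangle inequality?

d(A,B) = 3² + 2² = 13, d(B,C) = 2² + 2² = 8, d(A,C) = 5² + 4² = 41.
d(A,B) + d(B,C) - d(A,C) = 13 + 8 - 41 = 21 - 41 = -20. This is < 0, so the triangle inequality FAILS for these points (squared-Euclidean is not a metric).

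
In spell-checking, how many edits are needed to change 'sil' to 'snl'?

Let D[i][j] be the edit distance between the first i characters of 'sil' and the first j characters of 'snl', with D[i][0] = i, D[0][j] = j, and D[i][j] = D[i-1][j-1] if the characters match, else 1 + min(D[i-1][j], D[i][j-1], D[i-1][j-1]). Filling the table (rows: prefixes of 'sil', columns: prefixes of 'snl'):
     ε  s  n  l
  ε  0  1  2  3
  s  1  0  1  2
  i  2  1  1  2
  l  3  2  2  1
The bottom-right entry gives D[3][3] = 1, so no sequence of fewer than 1 edit works. Backtracking through the table gives one optimal edit sequence (1 edit):
  sil → snl (sub i→n @2)
Edit distance = 1.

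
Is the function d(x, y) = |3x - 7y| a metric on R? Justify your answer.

No. d fails symmetry: d(7, 3) = |3·7 - 7·3| = |0| = 0, but d(3, 7) = |3·3 - 7·7| = |-40| = 40. Since 0 ≠ 40, d(x,y) ≠ d(y,x) in general.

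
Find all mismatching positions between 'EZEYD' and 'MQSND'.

Differing positions: 1, 2, 3, 4. Hamming distance = 4.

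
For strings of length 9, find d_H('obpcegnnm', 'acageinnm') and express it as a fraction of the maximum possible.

Differing positions: 1, 2, 3, 4, 6. Hamming distance = 5. The maximum possible Hamming distance for length-9 strings is 9, so d_H/9 = 5/9 ≈ 0.5556.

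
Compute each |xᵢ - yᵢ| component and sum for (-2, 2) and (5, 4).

Σ|x_i - y_i| = |-2 - 5| + |2 - 4| = 7 + 2 = 9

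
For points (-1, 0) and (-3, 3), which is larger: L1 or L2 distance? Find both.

L1 = |-1 - (-3)| + |0 - 3| = 2 + 3 = 5
L2 = √(2² + 3²) = √13 ≈ 3.6056
L1 ≥ L2 always (equality iff movement is along one axis); L1 > L2 here.
Ratio L1/L2 = 5/√13 ≈ 1.3868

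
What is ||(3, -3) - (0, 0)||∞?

max(|x_i - y_i|) = max(|3 - 0|, |-3 - 0|) = max(3, 3) = 3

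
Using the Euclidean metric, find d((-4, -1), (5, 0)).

√(Σ(x_i - y_i)²) = √((-4 - 5)² + (-1 - 0)²)
= √((-9)² + (-1)²) = √(81 + 1) = √82 ≈ 9.0554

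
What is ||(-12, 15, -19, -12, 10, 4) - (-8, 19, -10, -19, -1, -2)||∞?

max(|x_i - y_i|) = max(|-12 - (-8)|, |15 - 19|, |-19 - (-10)|, |-12 - (-19)|, |10 - (-1)|, |4 - (-2)|) = max(4, 4, 9, 7, 11, 6) = 11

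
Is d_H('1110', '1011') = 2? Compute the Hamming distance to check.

Differing positions: 2, 4. Hamming distance = 2, so the claim is true.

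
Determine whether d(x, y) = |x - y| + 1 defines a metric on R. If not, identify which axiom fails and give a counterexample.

No. d fails identity of indiscernibles (specifically d(x,x) = 0): d(-1, -1) = |-1 - (-1)| + 1 = 0 + 1 = 1 ≠ 0.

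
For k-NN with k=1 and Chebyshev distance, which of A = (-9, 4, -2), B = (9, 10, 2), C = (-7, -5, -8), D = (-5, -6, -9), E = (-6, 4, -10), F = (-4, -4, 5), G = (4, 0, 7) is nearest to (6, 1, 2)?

Distances: d(A) = 15, d(B) = 9, d(C) = 13, d(D) = 11, d(E) = 12, d(F) = 10, d(G) = 5. Nearest: G = (4, 0, 7) with distance 5.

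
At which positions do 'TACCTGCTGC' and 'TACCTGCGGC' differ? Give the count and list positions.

Differing positions: 8. Hamming distance = 1.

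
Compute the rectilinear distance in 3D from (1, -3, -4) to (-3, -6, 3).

Σ|x_i - y_i| = |1 - (-3)| + |-3 - (-6)| + |-4 - 3| = 4 + 3 + 7 = 14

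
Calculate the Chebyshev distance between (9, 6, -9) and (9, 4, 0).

max(|x_i - y_i|) = max(|9 - 9|, |6 - 4|, |-9 - 0|) = max(0, 2, 9) = 9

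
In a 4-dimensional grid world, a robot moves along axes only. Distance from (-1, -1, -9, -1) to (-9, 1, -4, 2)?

Σ|x_i - y_i| = |-1 - (-9)| + |-1 - 1| + |-9 - (-4)| + |-1 - 2| = 8 + 2 + 5 + 3 = 18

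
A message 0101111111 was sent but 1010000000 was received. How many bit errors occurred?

Differing positions: 1, 2, 3, 4, 5, 6, 7, 8, 9, 10. Hamming distance = 10.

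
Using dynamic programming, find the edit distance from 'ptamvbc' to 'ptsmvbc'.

Let D[i][j] be the edit distance between the first i characters of 'ptamvbc' and the first j characters of 'ptsmvbc', with D[i][0] = i, D[0][j] = j, and D[i][j] = D[i-1][j-1] if the characters match, else 1 + min(D[i-1][j], D[i][j-1], D[i-1][j-1]). Filling the table (rows: prefixes of 'ptamvbc', columns: prefixes of 'ptsmvbc'):
     ε  p  t  s  m  v  b  c
  ε  0  1  2  3  4  5  6  7
  p  1  0  1  2  3  4  5  6
  t  2  1  0  1  2  3  4  5
  a  3  2  1  1  2  3  4  5
  m  4  3  2  2  1  2  3  4
  v  5  4  3  3  2  1  2  3
  b  6  5  4  4  3  2  1  2
  c  7  6  5  5  4  3  2  1
The bottom-right entry gives D[7][7] = 1, so no sequence of fewer than 1 edit works. Backtracking through the table gives one optimal edit sequence (1 edit):
  ptamvbc → ptsmvbc (sub a→s @3)
Edit distance = 1.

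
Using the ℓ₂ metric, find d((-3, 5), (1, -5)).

√(Σ(x_i - y_i)²) = √((-3 - 1)² + (5 - (-5))²)
= √((-4)² + 10²) = √(16 + 100) = √116 ≈ 10.7703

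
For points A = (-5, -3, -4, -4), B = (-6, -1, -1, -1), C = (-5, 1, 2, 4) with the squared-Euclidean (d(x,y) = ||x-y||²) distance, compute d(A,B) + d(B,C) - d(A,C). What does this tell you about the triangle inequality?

d(A,B) = 1² + 2² + 3² + 3² = 23, d(B,C) = 1² + 2² + 3² + 5² = 39, d(A,C) = 0² + 4² + 6² + 8² = 116.
d(A,B) + d(B,C) - d(A,C) = 23 + 39 - 116 = 62 - 116 = -54. This is < 0, so the triangle inequality FAILS for these points (squared-Euclidean is not a metric).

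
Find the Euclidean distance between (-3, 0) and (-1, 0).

√(Σ(x_i - y_i)²) = √((-3 - (-1))² + (0 - 0)²)
= √((-2)² + 0²) = √(4 + 0) = √4 = 2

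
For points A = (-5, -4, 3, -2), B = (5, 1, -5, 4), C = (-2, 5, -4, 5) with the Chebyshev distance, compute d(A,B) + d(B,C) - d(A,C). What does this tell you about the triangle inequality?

d(A,B) = max(10, 5, 8, 6) = 10, d(B,C) = max(7, 4, 1, 1) = 7, d(A,C) = max(3, 9, 7, 7) = 9.
d(A,B) + d(B,C) - d(A,C) = 10 + 7 - 9 = 17 - 9 = 8. This is ≥ 0, so the triangle inequality holds for these points.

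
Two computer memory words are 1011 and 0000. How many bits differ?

Differing positions: 1, 3, 4. Hamming distance = 3.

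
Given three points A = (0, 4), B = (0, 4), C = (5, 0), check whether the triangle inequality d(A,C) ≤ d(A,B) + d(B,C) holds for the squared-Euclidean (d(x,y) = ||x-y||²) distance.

d(A,B) = 0² + 0² = 0, d(B,C) = 5² + 4² = 41, d(A,C) = 5² + 4² = 41.
d(A,C) = 41 ≤ 0 + 41 = 41. Triangle inequality is satisfied.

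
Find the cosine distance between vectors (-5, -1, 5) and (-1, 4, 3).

With u = (-5, -1, 5), v = (-1, 4, 3):
u·v = (-5)·(-1) + (-1)·4 + 5·3 = 5 + (-4) + 15 = 16.
|u| = √((-5)² + (-1)² + 5²) = √51, |v| = √((-1)² + 4² + 3²) = √26, so |u||v| = √(51·26) = √1326.
cos θ = (u·v)/(|u||v|) = 16/√1326 ≈ 0.4394
Cosine distance = 1 - cos θ ≈ 1 - 0.4394 = 0.5606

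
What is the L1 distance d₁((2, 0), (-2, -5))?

Σ|x_i - y_i| = |2 - (-2)| + |0 - (-5)| = 4 + 5 = 9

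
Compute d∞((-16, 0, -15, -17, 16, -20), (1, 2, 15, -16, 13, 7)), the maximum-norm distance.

max(|x_i - y_i|) = max(|-16 - 1|, |0 - 2|, |-15 - 15|, |-17 - (-16)|, |16 - 13|, |-20 - 7|) = max(17, 2, 30, 1, 3, 27) = 30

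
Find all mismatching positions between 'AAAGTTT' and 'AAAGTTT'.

Differing positions: none. Hamming distance = 0.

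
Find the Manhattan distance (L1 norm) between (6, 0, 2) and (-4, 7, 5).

Σ|x_i - y_i| = |6 - (-4)| + |0 - 7| + |2 - 5| = 10 + 7 + 3 = 20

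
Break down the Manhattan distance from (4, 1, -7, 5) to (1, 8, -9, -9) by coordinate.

Σ|x_i - y_i| = |4 - 1| + |1 - 8| + |-7 - (-9)| + |5 - (-9)| = 3 + 7 + 2 + 14 = 26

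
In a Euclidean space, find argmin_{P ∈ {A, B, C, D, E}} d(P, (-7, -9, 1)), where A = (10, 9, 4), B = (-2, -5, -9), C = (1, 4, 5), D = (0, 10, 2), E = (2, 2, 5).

Distances: d(A) ≈ 24.9399, d(B) ≈ 11.8743, d(C) ≈ 15.7797, d(D) ≈ 20.2731, d(E) ≈ 14.7648. Nearest: B = (-2, -5, -9) with distance 11.8743.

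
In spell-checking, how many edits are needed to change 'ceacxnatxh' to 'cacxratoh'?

Let D[i][j] be the edit distance between the first i characters of 'ceacxnatxh' and the first j characters of 'cacxratoh', with D[i][0] = i, D[0][j] = j, and D[i][j] = D[i-1][j-1] if the characters match, else 1 + min(D[i-1][j], D[i][j-1], D[i-1][j-1]). Filling the table (rows: prefixes of 'ceacxnatxh', columns: prefixes of 'cacxratoh'):
     ε  c  a  c  x  r  a  t  o  h
  ε  0  1  2  3  4  5  6  7  8  9
  c  1  0  1  2  3  4  5  6  7  8
  e  2  1  1  2  3  4  5  6  7  8
  a  3  2  1  2  3  4  4  5  6  7
  c  4  3  2  1  2  3  4  5  6  7
  x  5  4  3  2  1  2  3  4  5  6
  n  6  5  4  3  2  2  3  4  5  6
  a  7  6  5  4  3  3  2  3  4  5
  t  8  7  6  5  4  4  3  2  3  4
  x  9  8  7  6  5  5  4  3  3  4
  h 10  9  8  7  6  6  5  4  4  3
The bottom-right entry gives D[10][9] = 3, so no sequence of fewer than 3 edits works. Backtracking through the table gives one optimal edit sequence (3 edits):
  ceacxnatxh → cacxnatxh (del e @2)
  cacxnatxh → cacxratxh (sub n→r @5)
  cacxratxh → cacxratoh (sub x→o @8)
Edit distance = 3.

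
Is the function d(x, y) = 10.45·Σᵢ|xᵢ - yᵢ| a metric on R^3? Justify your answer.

Yes. The L1 (Manhattan) norm induces a metric on R^3, and multiplying a metric by a positive constant 10.45 > 0 preserves all four axioms: non-negativity (10.45·||x-y|| ≥ 0), identity (10.45·||x-y|| = 0 ⟺ ||x-y|| = 0 ⟺ x = y), symmetry (||x-y|| = ||y-x||), and the triangle inequality (10.45·||x-z|| ≤ 10.45·||x-y|| + 10.45·||y-z||). So d is a metric.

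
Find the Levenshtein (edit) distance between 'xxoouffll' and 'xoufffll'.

Let D[i][j] be the edit distance between the first i characters of 'xxoouffll' and the first j characters of 'xoufffll', with D[i][0] = i, D[0][j] = j, and D[i][j] = D[i-1][j-1] if the characters match, else 1 + min(D[i-1][j], D[i][j-1], D[i-1][j-1]). Filling the table (rows: prefixes of 'xxoouffll', columns: prefixes of 'xoufffll'):
     ε  x  o  u  f  f  f  l  l
  ε  0  1  2  3  4  5  6  7  8
  x  1  0  1  2  3  4  5  6  7
  x  2  1  1  2  3  4  5  6  7
  o  3  2  1  2  3  4  5  6  7
  o  4  3  2  2  3  4  5  6  7
  u  5  4  3  2  3  4  5  6  7
  f  6  5  4  3  2  3  4  5  6
  f  7  6  5  4  3  2  3  4  5
  l  8  7  6  5  4  3  3  3  4
  l  9  8  7  6  5  4  4  3  3
The bottom-right entry gives D[9][8] = 3, so no sequence of fewer than 3 edits works. Backtracking through the table gives one optimal edit sequence (3 edits):
  xxoouffll → xoouffll (del x @1)
  xoouffll → xouuffll (sub o→u @3)
  xouuffll → xoufffll (sub u→f @4)
Edit distance = 3.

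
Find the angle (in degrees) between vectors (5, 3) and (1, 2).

With u = (5, 3), v = (1, 2):
u·v = 5·1 + 3·2 = 5 + 6 = 11.
|u| = √(5² + 3²) = √34, |v| = √(1² + 2²) = √5, so |u||v| = √(34·5) = √170.
cos θ = (u·v)/(|u||v|) = 11/√170 ≈ 0.843661
θ = arccos(0.843661) ≈ 32.47°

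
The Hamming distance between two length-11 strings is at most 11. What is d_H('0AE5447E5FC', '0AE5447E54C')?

Differing positions: 10. Hamming distance = 1. The maximum possible Hamming distance for length-11 strings is 11, so d_H/11 = 1/11 ≈ 0.0909.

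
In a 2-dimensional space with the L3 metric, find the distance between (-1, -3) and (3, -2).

(Σ|x_i - y_i|^3)^(1/3) = (|-1 - 3|^3 + |-3 - (-2)|^3)^(1/3)
= (4^3 + 1^3)^(1/3) = (64 + 1)^(1/3) = (65)^(1/3) ≈ 4.0207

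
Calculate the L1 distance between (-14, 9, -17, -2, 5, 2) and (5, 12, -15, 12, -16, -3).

Σ|x_i - y_i| = |-14 - 5| + |9 - 12| + |-17 - (-15)| + |-2 - 12| + |5 - (-16)| + |2 - (-3)| = 19 + 3 + 2 + 14 + 21 + 5 = 64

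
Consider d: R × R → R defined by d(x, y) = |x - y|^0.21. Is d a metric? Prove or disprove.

Yes. With 0 < p = 0.21 ≤ 1, d(x,y) = |x-y|^0.21 is a metric on R. Non-negativity and symmetry are immediate; |x-y|^0.21 = 0 ⟺ |x-y| = 0 ⟺ x = y. For the triangle inequality, the function t ↦ t^0.21 is subadditive on [0,∞) when p ≤ 1, so |x-z|^0.21 ≤ (|x-y| + |y-z|)^0.21 ≤ |x-y|^0.21 + |y-z|^0.21.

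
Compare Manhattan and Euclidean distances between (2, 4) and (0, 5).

L1 = |2 - 0| + |4 - 5| = 2 + 1 = 3
L2 = √(2² + 1²) = √5 ≈ 2.2361
L1 ≥ L2 always (equality iff movement is along one axis); L1 > L2 here.
Ratio L1/L2 = 3/√5 ≈ 1.3416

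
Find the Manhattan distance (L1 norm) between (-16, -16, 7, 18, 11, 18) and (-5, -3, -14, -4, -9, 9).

Σ|x_i - y_i| = |-16 - (-5)| + |-16 - (-3)| + |7 - (-14)| + |18 - (-4)| + |11 - (-9)| + |18 - 9| = 11 + 13 + 21 + 22 + 20 + 9 = 96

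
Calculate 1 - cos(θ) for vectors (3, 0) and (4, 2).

With u = (3, 0), v = (4, 2):
u·v = 3·4 + 0·2 = 12 + 0 = 12.
|u| = √(3² + 0²) = √9, |v| = √(4² + 2²) = √20, so |u||v| = √(9·20) = √180.
cos θ = (u·v)/(|u||v|) = 12/√180 ≈ 0.8944
Cosine distance = 1 - cos θ ≈ 1 - 0.8944 = 0.1056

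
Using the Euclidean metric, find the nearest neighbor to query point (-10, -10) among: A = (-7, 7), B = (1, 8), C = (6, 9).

Distances: d(A) ≈ 17.2627, d(B) ≈ 21.095, d(C) ≈ 24.8395. Nearest: A = (-7, 7) with distance 17.2627.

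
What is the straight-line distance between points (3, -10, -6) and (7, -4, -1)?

√(Σ(x_i - y_i)²) = √((3 - 7)² + (-10 - (-4))² + (-6 - (-1))²)
= √((-4)² + (-6)² + (-5)²) = √(16 + 36 + 25) = √77 ≈ 8.775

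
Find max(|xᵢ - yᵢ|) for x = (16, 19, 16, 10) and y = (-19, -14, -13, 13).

max(|x_i - y_i|) = max(|16 - (-19)|, |19 - (-14)|, |16 - (-13)|, |10 - 13|) = max(35, 33, 29, 3) = 35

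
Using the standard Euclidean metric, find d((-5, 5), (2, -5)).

√(Σ(x_i - y_i)²) = √((-5 - 2)² + (5 - (-5))²)
= √((-7)² + 10²) = √(49 + 100) = √149 ≈ 12.2066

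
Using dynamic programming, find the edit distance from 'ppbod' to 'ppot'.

Let D[i][j] be the edit distance between the first i characters of 'ppbod' and the first j characters of 'ppot', with D[i][0] = i, D[0][j] = j, and D[i][j] = D[i-1][j-1] if the characters match, else 1 + min(D[i-1][j], D[i][j-1], D[i-1][j-1]). Filling the table (rows: prefixes of 'ppbod', columns: prefixes of 'ppot'):
     ε  p  p  o  t
  ε  0  1  2  3  4
  p  1  0  1  2  3
  p  2  1  0  1  2
  b  3  2  1  1  2
  o  4  3  2  1  2
  d  5  4  3  2  2
The bottom-right entry gives D[5][4] = 2, so no sequence of fewer than 2 edits works. Backtracking through the table gives one optimal edit sequence (2 edits):
  ppbod → ppod (del b @3)
  ppod → ppot (sub d→t @4)
Edit distance = 2.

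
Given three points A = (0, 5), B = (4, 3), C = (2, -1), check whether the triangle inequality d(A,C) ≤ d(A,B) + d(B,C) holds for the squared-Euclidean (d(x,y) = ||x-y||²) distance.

d(A,B) = 4² + 2² = 20, d(B,C) = 2² + 4² = 20, d(A,C) = 2² + 6² = 40.
d(A,C) = 40 ≤ 20 + 20 = 40. Triangle inequality is satisfied.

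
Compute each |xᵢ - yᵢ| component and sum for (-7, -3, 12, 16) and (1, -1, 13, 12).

Σ|x_i - y_i| = |-7 - 1| + |-3 - (-1)| + |12 - 13| + |16 - 12| = 8 + 2 + 1 + 4 = 15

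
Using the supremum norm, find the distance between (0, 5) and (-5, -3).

max(|x_i - y_i|) = max(|0 - (-5)|, |5 - (-3)|) = max(5, 8) = 8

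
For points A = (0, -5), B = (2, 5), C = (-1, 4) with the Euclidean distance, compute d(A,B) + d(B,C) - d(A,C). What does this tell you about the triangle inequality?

d(A,B) = √(2² + 10²) = √104 ≈ 10.198, d(B,C) = √(3² + 1²) = √10 ≈ 3.1623, d(A,C) = √(1² + 9²) = √82 ≈ 9.0554.
d(A,B) + d(B,C) - d(A,C) = 10.198 + 3.1623 - 9.0554 = 13.3603 - 9.0554 = 4.3049 (to 4 decimal places). This is ≥ 0, so the triangle inequality holds for these points.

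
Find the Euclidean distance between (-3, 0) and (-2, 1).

√(Σ(x_i - y_i)²) = √((-3 - (-2))² + (0 - 1)²)
= √((-1)² + (-1)²) = √(1 + 1) = √2 ≈ 1.4142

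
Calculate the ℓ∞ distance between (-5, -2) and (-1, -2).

max(|x_i - y_i|) = max(|-5 - (-1)|, |-2 - (-2)|) = max(4, 0) = 4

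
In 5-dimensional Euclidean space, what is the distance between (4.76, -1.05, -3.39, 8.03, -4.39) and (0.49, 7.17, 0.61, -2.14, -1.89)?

√(Σ(x_i - y_i)²) = √((4.76 - 0.49)² + (-1.05 - 7.17)² + (-3.39 - 0.61)² + (8.03 - (-2.14))² + (-4.39 - (-1.89))²)
= √(4.27² + (-8.22)² + (-4)² + 10.17² + (-2.5)²) = √(18.2329 + 67.5684 + 16 + 103.4289 + 6.25) = √211.4802 ≈ 14.5424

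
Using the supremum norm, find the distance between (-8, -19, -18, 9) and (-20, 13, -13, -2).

max(|x_i - y_i|) = max(|-8 - (-20)|, |-19 - 13|, |-18 - (-13)|, |9 - (-2)|) = max(12, 32, 5, 11) = 32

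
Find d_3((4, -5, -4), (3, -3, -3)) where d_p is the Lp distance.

(Σ|x_i - y_i|^3)^(1/3) = (|4 - 3|^3 + |-5 - (-3)|^3 + |-4 - (-3)|^3)^(1/3)
= (1^3 + 2^3 + 1^3)^(1/3) = (1 + 8 + 1)^(1/3) = (10)^(1/3) ≈ 2.1544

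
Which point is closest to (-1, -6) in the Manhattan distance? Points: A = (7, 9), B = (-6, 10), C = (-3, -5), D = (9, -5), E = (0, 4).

Distances: d(A) = 23, d(B) = 21, d(C) = 3, d(D) = 11, d(E) = 11. Nearest: C = (-3, -5) with distance 3.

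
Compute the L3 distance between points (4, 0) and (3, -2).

(Σ|x_i - y_i|^3)^(1/3) = (|4 - 3|^3 + |0 - (-2)|^3)^(1/3)
= (1^3 + 2^3)^(1/3) = (1 + 8)^(1/3) = (9)^(1/3) ≈ 2.0801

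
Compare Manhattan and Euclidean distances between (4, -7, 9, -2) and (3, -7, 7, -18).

L1 = |4 - 3| + |-7 - (-7)| + |9 - 7| + |-2 - (-18)| = 1 + 0 + 2 + 16 = 19
L2 = √(1² + 0² + 2² + 16²) = √261 ≈ 16.1555
L1 ≥ L2 always (equality iff movement is along one axis); L1 > L2 here.
Ratio L1/L2 = 19/√261 ≈ 1.1761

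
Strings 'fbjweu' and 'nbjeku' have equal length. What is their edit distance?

Let D[i][j] be the edit distance between the first i characters of 'fbjweu' and the first j characters of 'nbjeku', with D[i][0] = i, D[0][j] = j, and D[i][j] = D[i-1][j-1] if the characters match, else 1 + min(D[i-1][j], D[i][j-1], D[i-1][j-1]). Filling the table (rows: prefixes of 'fbjweu', columns: prefixes of 'nbjeku'):
     ε  n  b  j  e  k  u
  ε  0  1  2  3  4  5  6
  f  1  1  2  3  4  5  6
  b  2  2  1  2  3  4  5
  j  3  3  2  1  2  3  4
  w  4  4  3  2  2  3  4
  e  5  5  4  3  2  3  4
  u  6  6  5  4  3  3  3
The bottom-right entry gives D[6][6] = 3, so no sequence of fewer than 3 edits works. Backtracking through the table gives one optimal edit sequence (3 edits):
  fbjweu → nbjweu (sub f→n @1)
  nbjweu → nbjeeu (sub w→e @4)
  nbjeeu → nbjeku (sub e→k @5)
Edit distance = 3.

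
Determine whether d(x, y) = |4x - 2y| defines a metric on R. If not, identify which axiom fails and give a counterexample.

No. d fails symmetry: d(4, 7) = |4·4 - 2·7| = |2| = 2, but d(7, 4) = |4·7 - 2·4| = |20| = 20. Since 2 ≠ 20, d(x,y) ≠ d(y,x) in general.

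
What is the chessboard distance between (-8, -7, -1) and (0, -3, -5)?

max(|x_i - y_i|) = max(|-8 - 0|, |-7 - (-3)|, |-1 - (-5)|) = max(8, 4, 4) = 8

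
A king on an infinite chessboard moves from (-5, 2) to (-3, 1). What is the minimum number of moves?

max(|x_i - y_i|) = max(|-5 - (-3)|, |2 - 1|) = max(2, 1) = 2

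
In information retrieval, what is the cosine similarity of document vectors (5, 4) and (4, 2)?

With u = (5, 4), v = (4, 2):
u·v = 5·4 + 4·2 = 20 + 8 = 28.
|u| = √(5² + 4²) = √41, |v| = √(4² + 2²) = √20, so |u||v| = √(41·20) = √820.
cos θ = (u·v)/(|u||v|) = 28/√820 ≈ 0.9778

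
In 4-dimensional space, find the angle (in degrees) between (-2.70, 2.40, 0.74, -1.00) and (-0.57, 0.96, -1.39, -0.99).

With u = (-2.70, 2.40, 0.74, -1.00), v = (-0.57, 0.96, -1.39, -0.99):
u·v = (-2.7)·(-0.57) + 2.4·0.96 + 0.74·(-1.39) + (-1)·(-0.99) = 1.539 + 2.304 + (-1.0286) + 0.99 = 3.8044.
|u| = √((-2.7)² + 2.4² + 0.74² + (-1)²) = √(7.29 + 5.76 + 0.5476 + 1) = √14.5976, |v| = √((-0.57)² + 0.96² + (-1.39)² + (-0.99)²) = √(0.3249 + 0.9216 + 1.9321 + 0.9801) = √4.1587.
cos θ = (u·v)/(|u||v|) = 3.8044/(√14.5976·√4.1587) ≈ 0.488277
θ = arccos(0.488277) ≈ 60.77°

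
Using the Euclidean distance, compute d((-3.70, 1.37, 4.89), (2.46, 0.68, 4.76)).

(Σ|x_i - y_i|^2)^(1/2) = (|-3.7 - 2.46|^2 + |1.37 - 0.68|^2 + |4.89 - 4.76|^2)^(1/2)
= (6.16^2 + 0.69^2 + 0.13^2)^(1/2) = (37.9456 + 0.4761 + 0.0169)^(1/2) = (38.4386)^(1/2) ≈ 6.1999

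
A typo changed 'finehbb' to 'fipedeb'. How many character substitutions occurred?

Differing positions: 3, 5, 6. Hamming distance = 3.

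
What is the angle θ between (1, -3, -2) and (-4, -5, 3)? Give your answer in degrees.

With u = (1, -3, -2), v = (-4, -5, 3):
u·v = 1·(-4) + (-3)·(-5) + (-2)·3 = (-4) + 15 + (-6) = 5.
|u| = √(1² + (-3)² + (-2)²) = √14, |v| = √((-4)² + (-5)² + 3²) = √50, so |u||v| = √(14·50) = √700.
cos θ = (u·v)/(|u||v|) = 5/√700 ≈ 0.188982
θ = arccos(0.188982) ≈ 79.11°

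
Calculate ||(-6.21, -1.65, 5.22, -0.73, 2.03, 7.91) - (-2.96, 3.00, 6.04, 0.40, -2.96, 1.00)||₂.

√(Σ(x_i - y_i)²) = √((-6.21 - (-2.96))² + (-1.65 - 3)² + (5.22 - 6.04)² + (-0.73 - 0.4)² + (2.03 - (-2.96))² + (7.91 - 1)²)
= √((-3.25)² + (-4.65)² + (-0.82)² + (-1.13)² + 4.99² + 6.91²) = √(10.5625 + 21.6225 + 0.6724 + 1.2769 + 24.9001 + 47.7481) = √106.7825 ≈ 10.3336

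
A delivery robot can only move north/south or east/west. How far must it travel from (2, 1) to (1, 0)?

Σ|x_i - y_i| = |2 - 1| + |1 - 0| = 1 + 1 = 2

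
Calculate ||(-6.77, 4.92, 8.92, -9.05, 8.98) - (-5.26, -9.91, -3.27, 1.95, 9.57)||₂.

√(Σ(x_i - y_i)²) = √((-6.77 - (-5.26))² + (4.92 - (-9.91))² + (8.92 - (-3.27))² + (-9.05 - 1.95)² + (8.98 - 9.57)²)
= √((-1.51)² + 14.83² + 12.19² + (-11)² + (-0.59)²) = √(2.2801 + 219.9289 + 148.5961 + 121 + 0.3481) = √492.1532 ≈ 22.1845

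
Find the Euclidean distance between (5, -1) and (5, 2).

√(Σ(x_i - y_i)²) = √((5 - 5)² + (-1 - 2)²)
= √(0² + (-3)²) = √(0 + 9) = √9 = 3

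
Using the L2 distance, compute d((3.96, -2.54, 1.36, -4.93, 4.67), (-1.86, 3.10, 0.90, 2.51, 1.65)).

(Σ|x_i - y_i|^2)^(1/2) = (|3.96 - (-1.86)|^2 + |-2.54 - 3.1|^2 + |1.36 - 0.9|^2 + |-4.93 - 2.51|^2 + |4.67 - 1.65|^2)^(1/2)
= (5.82^2 + 5.64^2 + 0.46^2 + 7.44^2 + 3.02^2)^(1/2) = (33.8724 + 31.8096 + 0.2116 + 55.3536 + 9.1204)^(1/2) = (130.3676)^(1/2) ≈ 11.4179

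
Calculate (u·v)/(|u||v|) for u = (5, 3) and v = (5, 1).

With u = (5, 3), v = (5, 1):
u·v = 5·5 + 3·1 = 25 + 3 = 28.
|u| = √(5² + 3²) = √34, |v| = √(5² + 1²) = √26, so |u||v| = √(34·26) = √884.
cos θ = (u·v)/(|u||v|) = 28/√884 ≈ 0.9417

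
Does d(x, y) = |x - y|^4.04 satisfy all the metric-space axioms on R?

No. d(x,y) = |x-y|^4.04 fails the triangle inequality since p = 4.04 > 1. Counterexample: x = -1, y = 10, z = 22. d(x,z) = |-1 - 22|^4.04 = 23^4.04 ≈ 317234.5334, but d(x,y) + d(y,z) = 11^4.04 + 12^4.04 ≈ 16114.8567 + 22902.9927 = 39017.8494. Since 317234.5334 > 39017.8494, the triangle inequality is violated.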